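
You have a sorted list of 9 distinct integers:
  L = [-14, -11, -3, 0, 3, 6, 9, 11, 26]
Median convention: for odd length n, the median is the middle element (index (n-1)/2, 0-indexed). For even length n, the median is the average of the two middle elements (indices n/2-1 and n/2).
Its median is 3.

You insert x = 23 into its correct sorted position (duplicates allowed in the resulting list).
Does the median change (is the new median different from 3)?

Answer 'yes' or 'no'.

Old median = 3
Insert x = 23
New median = 9/2
Changed? yes

Answer: yes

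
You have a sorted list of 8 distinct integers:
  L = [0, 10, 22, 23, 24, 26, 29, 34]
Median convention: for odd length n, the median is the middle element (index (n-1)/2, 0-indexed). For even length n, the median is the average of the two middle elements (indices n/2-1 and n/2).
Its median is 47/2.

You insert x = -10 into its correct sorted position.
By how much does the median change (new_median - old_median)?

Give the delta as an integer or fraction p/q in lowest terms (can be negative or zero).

Old median = 47/2
After inserting x = -10: new sorted = [-10, 0, 10, 22, 23, 24, 26, 29, 34]
New median = 23
Delta = 23 - 47/2 = -1/2

Answer: -1/2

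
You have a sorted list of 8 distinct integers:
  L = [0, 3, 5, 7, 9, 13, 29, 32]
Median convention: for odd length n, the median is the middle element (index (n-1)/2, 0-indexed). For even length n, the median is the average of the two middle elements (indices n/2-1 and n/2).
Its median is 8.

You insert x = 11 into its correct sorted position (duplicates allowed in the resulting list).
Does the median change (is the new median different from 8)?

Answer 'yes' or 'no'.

Old median = 8
Insert x = 11
New median = 9
Changed? yes

Answer: yes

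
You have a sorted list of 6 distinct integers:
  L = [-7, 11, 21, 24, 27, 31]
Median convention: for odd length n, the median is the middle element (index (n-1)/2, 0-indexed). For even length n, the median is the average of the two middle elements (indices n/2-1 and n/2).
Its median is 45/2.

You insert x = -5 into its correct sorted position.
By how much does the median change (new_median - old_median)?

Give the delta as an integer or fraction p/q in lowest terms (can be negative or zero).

Answer: -3/2

Derivation:
Old median = 45/2
After inserting x = -5: new sorted = [-7, -5, 11, 21, 24, 27, 31]
New median = 21
Delta = 21 - 45/2 = -3/2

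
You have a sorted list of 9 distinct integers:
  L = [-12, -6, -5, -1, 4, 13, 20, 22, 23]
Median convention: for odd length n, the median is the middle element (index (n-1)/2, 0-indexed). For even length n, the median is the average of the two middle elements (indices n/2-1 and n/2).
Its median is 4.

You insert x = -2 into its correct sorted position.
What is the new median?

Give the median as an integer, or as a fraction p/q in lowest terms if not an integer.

Answer: 3/2

Derivation:
Old list (sorted, length 9): [-12, -6, -5, -1, 4, 13, 20, 22, 23]
Old median = 4
Insert x = -2
Old length odd (9). Middle was index 4 = 4.
New length even (10). New median = avg of two middle elements.
x = -2: 3 elements are < x, 6 elements are > x.
New sorted list: [-12, -6, -5, -2, -1, 4, 13, 20, 22, 23]
New median = 3/2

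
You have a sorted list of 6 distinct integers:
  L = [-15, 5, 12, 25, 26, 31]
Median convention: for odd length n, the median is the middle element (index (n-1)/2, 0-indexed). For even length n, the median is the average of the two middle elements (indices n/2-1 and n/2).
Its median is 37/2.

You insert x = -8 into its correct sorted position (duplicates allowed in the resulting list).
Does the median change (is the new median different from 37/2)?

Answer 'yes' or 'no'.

Answer: yes

Derivation:
Old median = 37/2
Insert x = -8
New median = 12
Changed? yes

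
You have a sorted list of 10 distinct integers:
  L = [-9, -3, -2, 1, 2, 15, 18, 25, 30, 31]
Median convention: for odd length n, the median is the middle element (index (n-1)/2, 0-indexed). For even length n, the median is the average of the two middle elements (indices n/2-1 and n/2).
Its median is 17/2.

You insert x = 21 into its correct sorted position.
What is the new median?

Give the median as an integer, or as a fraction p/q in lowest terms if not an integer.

Old list (sorted, length 10): [-9, -3, -2, 1, 2, 15, 18, 25, 30, 31]
Old median = 17/2
Insert x = 21
Old length even (10). Middle pair: indices 4,5 = 2,15.
New length odd (11). New median = single middle element.
x = 21: 7 elements are < x, 3 elements are > x.
New sorted list: [-9, -3, -2, 1, 2, 15, 18, 21, 25, 30, 31]
New median = 15

Answer: 15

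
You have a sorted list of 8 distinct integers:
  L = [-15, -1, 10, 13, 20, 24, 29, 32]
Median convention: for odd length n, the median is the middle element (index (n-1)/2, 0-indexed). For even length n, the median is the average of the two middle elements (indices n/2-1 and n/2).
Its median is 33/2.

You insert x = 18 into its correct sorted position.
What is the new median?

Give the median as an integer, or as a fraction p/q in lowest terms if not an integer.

Old list (sorted, length 8): [-15, -1, 10, 13, 20, 24, 29, 32]
Old median = 33/2
Insert x = 18
Old length even (8). Middle pair: indices 3,4 = 13,20.
New length odd (9). New median = single middle element.
x = 18: 4 elements are < x, 4 elements are > x.
New sorted list: [-15, -1, 10, 13, 18, 20, 24, 29, 32]
New median = 18

Answer: 18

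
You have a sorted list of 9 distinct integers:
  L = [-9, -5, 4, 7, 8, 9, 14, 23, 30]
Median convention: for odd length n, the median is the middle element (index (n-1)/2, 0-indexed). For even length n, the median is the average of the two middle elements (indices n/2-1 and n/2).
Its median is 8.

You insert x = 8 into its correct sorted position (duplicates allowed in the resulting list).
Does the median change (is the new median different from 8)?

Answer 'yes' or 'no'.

Old median = 8
Insert x = 8
New median = 8
Changed? no

Answer: no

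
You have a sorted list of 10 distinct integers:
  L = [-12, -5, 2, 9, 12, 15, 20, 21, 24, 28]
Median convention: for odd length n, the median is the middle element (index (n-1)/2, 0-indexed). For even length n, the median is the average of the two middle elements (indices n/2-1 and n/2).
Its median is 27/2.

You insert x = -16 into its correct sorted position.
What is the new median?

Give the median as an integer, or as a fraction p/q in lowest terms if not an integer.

Old list (sorted, length 10): [-12, -5, 2, 9, 12, 15, 20, 21, 24, 28]
Old median = 27/2
Insert x = -16
Old length even (10). Middle pair: indices 4,5 = 12,15.
New length odd (11). New median = single middle element.
x = -16: 0 elements are < x, 10 elements are > x.
New sorted list: [-16, -12, -5, 2, 9, 12, 15, 20, 21, 24, 28]
New median = 12

Answer: 12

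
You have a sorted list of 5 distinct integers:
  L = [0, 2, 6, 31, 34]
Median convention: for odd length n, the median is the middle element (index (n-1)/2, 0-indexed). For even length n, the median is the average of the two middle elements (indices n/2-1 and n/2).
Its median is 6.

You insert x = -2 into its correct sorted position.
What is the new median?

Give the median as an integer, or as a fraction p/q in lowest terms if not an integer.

Answer: 4

Derivation:
Old list (sorted, length 5): [0, 2, 6, 31, 34]
Old median = 6
Insert x = -2
Old length odd (5). Middle was index 2 = 6.
New length even (6). New median = avg of two middle elements.
x = -2: 0 elements are < x, 5 elements are > x.
New sorted list: [-2, 0, 2, 6, 31, 34]
New median = 4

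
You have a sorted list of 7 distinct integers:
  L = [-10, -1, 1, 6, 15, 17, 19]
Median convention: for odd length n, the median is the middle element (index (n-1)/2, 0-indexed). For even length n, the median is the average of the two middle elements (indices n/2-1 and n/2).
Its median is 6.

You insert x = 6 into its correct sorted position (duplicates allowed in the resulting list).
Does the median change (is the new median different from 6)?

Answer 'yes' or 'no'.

Answer: no

Derivation:
Old median = 6
Insert x = 6
New median = 6
Changed? no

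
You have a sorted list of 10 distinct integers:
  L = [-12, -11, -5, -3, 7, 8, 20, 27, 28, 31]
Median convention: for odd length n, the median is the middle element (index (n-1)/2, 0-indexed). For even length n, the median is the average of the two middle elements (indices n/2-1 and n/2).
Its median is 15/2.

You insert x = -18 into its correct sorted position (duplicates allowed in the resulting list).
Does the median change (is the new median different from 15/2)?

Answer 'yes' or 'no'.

Old median = 15/2
Insert x = -18
New median = 7
Changed? yes

Answer: yes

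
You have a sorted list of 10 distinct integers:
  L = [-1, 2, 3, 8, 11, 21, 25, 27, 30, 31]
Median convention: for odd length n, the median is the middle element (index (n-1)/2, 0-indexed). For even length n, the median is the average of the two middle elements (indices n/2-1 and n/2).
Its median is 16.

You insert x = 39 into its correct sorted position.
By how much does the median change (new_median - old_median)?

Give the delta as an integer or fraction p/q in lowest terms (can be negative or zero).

Old median = 16
After inserting x = 39: new sorted = [-1, 2, 3, 8, 11, 21, 25, 27, 30, 31, 39]
New median = 21
Delta = 21 - 16 = 5

Answer: 5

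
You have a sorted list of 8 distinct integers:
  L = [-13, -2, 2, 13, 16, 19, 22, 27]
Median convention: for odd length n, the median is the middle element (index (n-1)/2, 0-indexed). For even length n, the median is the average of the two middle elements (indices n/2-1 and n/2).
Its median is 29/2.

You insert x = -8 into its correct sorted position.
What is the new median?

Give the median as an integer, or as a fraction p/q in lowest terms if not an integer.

Answer: 13

Derivation:
Old list (sorted, length 8): [-13, -2, 2, 13, 16, 19, 22, 27]
Old median = 29/2
Insert x = -8
Old length even (8). Middle pair: indices 3,4 = 13,16.
New length odd (9). New median = single middle element.
x = -8: 1 elements are < x, 7 elements are > x.
New sorted list: [-13, -8, -2, 2, 13, 16, 19, 22, 27]
New median = 13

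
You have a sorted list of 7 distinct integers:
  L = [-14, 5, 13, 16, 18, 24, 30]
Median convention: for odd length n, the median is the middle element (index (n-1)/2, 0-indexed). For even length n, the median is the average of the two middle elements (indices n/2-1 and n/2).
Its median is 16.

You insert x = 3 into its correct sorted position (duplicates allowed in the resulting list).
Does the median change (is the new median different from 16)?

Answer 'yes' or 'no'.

Answer: yes

Derivation:
Old median = 16
Insert x = 3
New median = 29/2
Changed? yes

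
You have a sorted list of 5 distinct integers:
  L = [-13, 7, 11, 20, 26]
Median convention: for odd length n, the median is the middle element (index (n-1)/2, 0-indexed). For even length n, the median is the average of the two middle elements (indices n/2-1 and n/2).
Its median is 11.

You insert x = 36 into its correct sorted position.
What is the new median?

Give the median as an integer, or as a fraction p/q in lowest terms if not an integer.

Old list (sorted, length 5): [-13, 7, 11, 20, 26]
Old median = 11
Insert x = 36
Old length odd (5). Middle was index 2 = 11.
New length even (6). New median = avg of two middle elements.
x = 36: 5 elements are < x, 0 elements are > x.
New sorted list: [-13, 7, 11, 20, 26, 36]
New median = 31/2

Answer: 31/2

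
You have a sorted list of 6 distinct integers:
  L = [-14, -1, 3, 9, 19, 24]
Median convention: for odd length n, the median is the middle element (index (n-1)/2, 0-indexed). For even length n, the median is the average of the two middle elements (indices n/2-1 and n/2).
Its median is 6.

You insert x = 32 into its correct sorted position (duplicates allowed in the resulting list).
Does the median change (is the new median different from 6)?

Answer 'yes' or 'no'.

Answer: yes

Derivation:
Old median = 6
Insert x = 32
New median = 9
Changed? yes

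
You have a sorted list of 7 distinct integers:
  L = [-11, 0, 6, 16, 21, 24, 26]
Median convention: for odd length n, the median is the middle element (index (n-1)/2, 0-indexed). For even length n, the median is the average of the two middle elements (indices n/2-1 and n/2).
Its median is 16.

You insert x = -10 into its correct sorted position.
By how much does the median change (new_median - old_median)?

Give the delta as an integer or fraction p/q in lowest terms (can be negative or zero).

Old median = 16
After inserting x = -10: new sorted = [-11, -10, 0, 6, 16, 21, 24, 26]
New median = 11
Delta = 11 - 16 = -5

Answer: -5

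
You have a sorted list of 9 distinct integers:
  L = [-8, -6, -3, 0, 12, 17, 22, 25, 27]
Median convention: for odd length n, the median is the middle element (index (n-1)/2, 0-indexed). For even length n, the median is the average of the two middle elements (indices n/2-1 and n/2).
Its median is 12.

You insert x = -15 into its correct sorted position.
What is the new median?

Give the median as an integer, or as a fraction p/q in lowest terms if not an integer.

Answer: 6

Derivation:
Old list (sorted, length 9): [-8, -6, -3, 0, 12, 17, 22, 25, 27]
Old median = 12
Insert x = -15
Old length odd (9). Middle was index 4 = 12.
New length even (10). New median = avg of two middle elements.
x = -15: 0 elements are < x, 9 elements are > x.
New sorted list: [-15, -8, -6, -3, 0, 12, 17, 22, 25, 27]
New median = 6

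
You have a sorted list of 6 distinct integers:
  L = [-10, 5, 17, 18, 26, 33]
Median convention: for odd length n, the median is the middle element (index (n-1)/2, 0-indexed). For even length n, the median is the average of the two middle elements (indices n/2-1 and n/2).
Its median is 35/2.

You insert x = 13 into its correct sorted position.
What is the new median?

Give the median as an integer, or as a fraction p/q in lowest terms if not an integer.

Answer: 17

Derivation:
Old list (sorted, length 6): [-10, 5, 17, 18, 26, 33]
Old median = 35/2
Insert x = 13
Old length even (6). Middle pair: indices 2,3 = 17,18.
New length odd (7). New median = single middle element.
x = 13: 2 elements are < x, 4 elements are > x.
New sorted list: [-10, 5, 13, 17, 18, 26, 33]
New median = 17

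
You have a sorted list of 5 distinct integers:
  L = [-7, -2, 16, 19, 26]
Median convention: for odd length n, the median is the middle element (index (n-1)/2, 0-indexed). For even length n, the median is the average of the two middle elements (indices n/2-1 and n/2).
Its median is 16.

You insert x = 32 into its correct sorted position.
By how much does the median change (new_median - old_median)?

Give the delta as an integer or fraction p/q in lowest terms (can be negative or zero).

Old median = 16
After inserting x = 32: new sorted = [-7, -2, 16, 19, 26, 32]
New median = 35/2
Delta = 35/2 - 16 = 3/2

Answer: 3/2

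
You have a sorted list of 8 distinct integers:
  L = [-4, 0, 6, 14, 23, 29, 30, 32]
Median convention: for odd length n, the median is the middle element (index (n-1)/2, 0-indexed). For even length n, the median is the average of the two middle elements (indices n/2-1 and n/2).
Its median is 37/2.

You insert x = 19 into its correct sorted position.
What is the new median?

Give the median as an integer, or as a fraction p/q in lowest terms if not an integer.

Answer: 19

Derivation:
Old list (sorted, length 8): [-4, 0, 6, 14, 23, 29, 30, 32]
Old median = 37/2
Insert x = 19
Old length even (8). Middle pair: indices 3,4 = 14,23.
New length odd (9). New median = single middle element.
x = 19: 4 elements are < x, 4 elements are > x.
New sorted list: [-4, 0, 6, 14, 19, 23, 29, 30, 32]
New median = 19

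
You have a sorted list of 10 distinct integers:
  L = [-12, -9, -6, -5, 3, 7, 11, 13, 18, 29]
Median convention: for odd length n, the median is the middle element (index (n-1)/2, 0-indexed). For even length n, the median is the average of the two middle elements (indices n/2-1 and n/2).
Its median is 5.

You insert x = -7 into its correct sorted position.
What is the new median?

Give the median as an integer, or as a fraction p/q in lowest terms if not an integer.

Old list (sorted, length 10): [-12, -9, -6, -5, 3, 7, 11, 13, 18, 29]
Old median = 5
Insert x = -7
Old length even (10). Middle pair: indices 4,5 = 3,7.
New length odd (11). New median = single middle element.
x = -7: 2 elements are < x, 8 elements are > x.
New sorted list: [-12, -9, -7, -6, -5, 3, 7, 11, 13, 18, 29]
New median = 3

Answer: 3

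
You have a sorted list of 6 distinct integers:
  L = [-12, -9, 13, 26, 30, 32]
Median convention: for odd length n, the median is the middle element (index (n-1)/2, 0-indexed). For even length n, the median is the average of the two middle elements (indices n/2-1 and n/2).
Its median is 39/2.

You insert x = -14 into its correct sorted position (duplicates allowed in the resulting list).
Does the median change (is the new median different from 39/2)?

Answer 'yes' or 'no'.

Answer: yes

Derivation:
Old median = 39/2
Insert x = -14
New median = 13
Changed? yes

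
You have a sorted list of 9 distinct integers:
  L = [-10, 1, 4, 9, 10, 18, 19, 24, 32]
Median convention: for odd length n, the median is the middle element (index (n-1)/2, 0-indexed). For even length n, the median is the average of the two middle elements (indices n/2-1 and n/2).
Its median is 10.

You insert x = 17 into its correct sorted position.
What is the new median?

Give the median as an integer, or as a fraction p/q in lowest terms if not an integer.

Old list (sorted, length 9): [-10, 1, 4, 9, 10, 18, 19, 24, 32]
Old median = 10
Insert x = 17
Old length odd (9). Middle was index 4 = 10.
New length even (10). New median = avg of two middle elements.
x = 17: 5 elements are < x, 4 elements are > x.
New sorted list: [-10, 1, 4, 9, 10, 17, 18, 19, 24, 32]
New median = 27/2

Answer: 27/2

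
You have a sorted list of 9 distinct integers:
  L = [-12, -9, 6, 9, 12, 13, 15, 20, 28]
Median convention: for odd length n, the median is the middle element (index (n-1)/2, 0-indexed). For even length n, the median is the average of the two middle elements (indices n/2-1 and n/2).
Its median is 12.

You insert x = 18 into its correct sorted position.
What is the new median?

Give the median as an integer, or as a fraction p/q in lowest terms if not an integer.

Answer: 25/2

Derivation:
Old list (sorted, length 9): [-12, -9, 6, 9, 12, 13, 15, 20, 28]
Old median = 12
Insert x = 18
Old length odd (9). Middle was index 4 = 12.
New length even (10). New median = avg of two middle elements.
x = 18: 7 elements are < x, 2 elements are > x.
New sorted list: [-12, -9, 6, 9, 12, 13, 15, 18, 20, 28]
New median = 25/2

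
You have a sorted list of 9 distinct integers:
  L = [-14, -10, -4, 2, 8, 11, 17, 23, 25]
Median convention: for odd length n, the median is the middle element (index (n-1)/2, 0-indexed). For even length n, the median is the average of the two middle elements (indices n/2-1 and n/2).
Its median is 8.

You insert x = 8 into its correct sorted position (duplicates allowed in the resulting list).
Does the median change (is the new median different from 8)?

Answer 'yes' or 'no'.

Old median = 8
Insert x = 8
New median = 8
Changed? no

Answer: no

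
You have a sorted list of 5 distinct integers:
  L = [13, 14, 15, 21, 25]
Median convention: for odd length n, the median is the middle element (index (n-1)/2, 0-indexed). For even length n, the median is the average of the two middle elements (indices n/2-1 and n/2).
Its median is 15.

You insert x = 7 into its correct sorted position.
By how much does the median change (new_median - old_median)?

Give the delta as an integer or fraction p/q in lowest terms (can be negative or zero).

Answer: -1/2

Derivation:
Old median = 15
After inserting x = 7: new sorted = [7, 13, 14, 15, 21, 25]
New median = 29/2
Delta = 29/2 - 15 = -1/2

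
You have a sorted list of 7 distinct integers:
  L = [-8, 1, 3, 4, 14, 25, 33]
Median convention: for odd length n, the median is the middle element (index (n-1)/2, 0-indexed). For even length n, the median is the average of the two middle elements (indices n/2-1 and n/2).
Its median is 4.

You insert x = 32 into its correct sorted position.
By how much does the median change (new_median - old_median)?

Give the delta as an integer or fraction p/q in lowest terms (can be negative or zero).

Old median = 4
After inserting x = 32: new sorted = [-8, 1, 3, 4, 14, 25, 32, 33]
New median = 9
Delta = 9 - 4 = 5

Answer: 5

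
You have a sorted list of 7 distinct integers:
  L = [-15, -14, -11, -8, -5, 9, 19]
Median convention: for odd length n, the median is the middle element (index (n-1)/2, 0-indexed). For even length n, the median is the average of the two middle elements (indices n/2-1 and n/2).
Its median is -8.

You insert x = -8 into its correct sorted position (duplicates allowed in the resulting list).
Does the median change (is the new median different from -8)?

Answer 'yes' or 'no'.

Answer: no

Derivation:
Old median = -8
Insert x = -8
New median = -8
Changed? no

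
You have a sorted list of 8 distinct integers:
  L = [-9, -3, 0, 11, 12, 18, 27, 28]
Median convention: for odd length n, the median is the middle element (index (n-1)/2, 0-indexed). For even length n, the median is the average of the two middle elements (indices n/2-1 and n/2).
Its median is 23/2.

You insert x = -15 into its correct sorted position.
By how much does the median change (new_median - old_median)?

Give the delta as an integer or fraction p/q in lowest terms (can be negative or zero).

Answer: -1/2

Derivation:
Old median = 23/2
After inserting x = -15: new sorted = [-15, -9, -3, 0, 11, 12, 18, 27, 28]
New median = 11
Delta = 11 - 23/2 = -1/2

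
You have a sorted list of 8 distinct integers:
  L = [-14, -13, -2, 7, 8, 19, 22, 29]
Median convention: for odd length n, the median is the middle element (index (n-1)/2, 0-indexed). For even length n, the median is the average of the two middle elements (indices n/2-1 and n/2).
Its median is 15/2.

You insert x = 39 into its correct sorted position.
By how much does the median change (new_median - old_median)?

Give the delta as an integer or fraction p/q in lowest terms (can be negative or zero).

Answer: 1/2

Derivation:
Old median = 15/2
After inserting x = 39: new sorted = [-14, -13, -2, 7, 8, 19, 22, 29, 39]
New median = 8
Delta = 8 - 15/2 = 1/2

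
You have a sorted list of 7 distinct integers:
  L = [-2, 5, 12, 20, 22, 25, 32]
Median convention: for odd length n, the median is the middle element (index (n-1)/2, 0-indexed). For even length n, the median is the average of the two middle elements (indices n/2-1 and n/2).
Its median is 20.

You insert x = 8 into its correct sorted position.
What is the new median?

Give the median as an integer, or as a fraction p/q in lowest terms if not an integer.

Old list (sorted, length 7): [-2, 5, 12, 20, 22, 25, 32]
Old median = 20
Insert x = 8
Old length odd (7). Middle was index 3 = 20.
New length even (8). New median = avg of two middle elements.
x = 8: 2 elements are < x, 5 elements are > x.
New sorted list: [-2, 5, 8, 12, 20, 22, 25, 32]
New median = 16

Answer: 16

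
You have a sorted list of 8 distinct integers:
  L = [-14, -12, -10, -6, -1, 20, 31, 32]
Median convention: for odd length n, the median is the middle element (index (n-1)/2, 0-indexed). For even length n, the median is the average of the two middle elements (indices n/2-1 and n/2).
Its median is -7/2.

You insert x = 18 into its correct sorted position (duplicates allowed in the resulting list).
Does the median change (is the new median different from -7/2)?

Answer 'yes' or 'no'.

Old median = -7/2
Insert x = 18
New median = -1
Changed? yes

Answer: yes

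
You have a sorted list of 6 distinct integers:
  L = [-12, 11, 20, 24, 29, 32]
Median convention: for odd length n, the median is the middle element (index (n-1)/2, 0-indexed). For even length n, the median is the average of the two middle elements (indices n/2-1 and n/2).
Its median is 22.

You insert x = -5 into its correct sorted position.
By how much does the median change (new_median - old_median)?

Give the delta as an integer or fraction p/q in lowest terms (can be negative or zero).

Old median = 22
After inserting x = -5: new sorted = [-12, -5, 11, 20, 24, 29, 32]
New median = 20
Delta = 20 - 22 = -2

Answer: -2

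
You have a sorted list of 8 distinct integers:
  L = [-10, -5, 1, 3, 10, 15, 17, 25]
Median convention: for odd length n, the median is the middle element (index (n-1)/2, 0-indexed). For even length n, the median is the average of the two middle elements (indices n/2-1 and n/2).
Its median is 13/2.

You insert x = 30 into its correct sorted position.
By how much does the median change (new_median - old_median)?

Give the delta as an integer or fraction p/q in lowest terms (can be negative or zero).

Answer: 7/2

Derivation:
Old median = 13/2
After inserting x = 30: new sorted = [-10, -5, 1, 3, 10, 15, 17, 25, 30]
New median = 10
Delta = 10 - 13/2 = 7/2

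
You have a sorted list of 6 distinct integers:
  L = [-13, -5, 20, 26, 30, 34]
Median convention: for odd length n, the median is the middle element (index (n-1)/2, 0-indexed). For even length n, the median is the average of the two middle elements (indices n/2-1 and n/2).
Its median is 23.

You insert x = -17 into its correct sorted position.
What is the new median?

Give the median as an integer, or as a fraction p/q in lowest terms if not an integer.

Old list (sorted, length 6): [-13, -5, 20, 26, 30, 34]
Old median = 23
Insert x = -17
Old length even (6). Middle pair: indices 2,3 = 20,26.
New length odd (7). New median = single middle element.
x = -17: 0 elements are < x, 6 elements are > x.
New sorted list: [-17, -13, -5, 20, 26, 30, 34]
New median = 20

Answer: 20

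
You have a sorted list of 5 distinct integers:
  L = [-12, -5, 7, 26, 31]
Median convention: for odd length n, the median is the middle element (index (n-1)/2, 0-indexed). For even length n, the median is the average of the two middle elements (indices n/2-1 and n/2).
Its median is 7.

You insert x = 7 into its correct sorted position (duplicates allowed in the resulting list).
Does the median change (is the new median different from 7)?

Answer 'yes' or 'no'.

Answer: no

Derivation:
Old median = 7
Insert x = 7
New median = 7
Changed? no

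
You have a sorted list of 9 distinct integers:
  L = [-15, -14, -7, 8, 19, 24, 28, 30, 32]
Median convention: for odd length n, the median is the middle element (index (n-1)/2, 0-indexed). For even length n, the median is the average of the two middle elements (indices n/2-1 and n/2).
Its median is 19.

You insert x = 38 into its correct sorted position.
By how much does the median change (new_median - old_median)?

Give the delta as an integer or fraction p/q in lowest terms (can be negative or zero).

Old median = 19
After inserting x = 38: new sorted = [-15, -14, -7, 8, 19, 24, 28, 30, 32, 38]
New median = 43/2
Delta = 43/2 - 19 = 5/2

Answer: 5/2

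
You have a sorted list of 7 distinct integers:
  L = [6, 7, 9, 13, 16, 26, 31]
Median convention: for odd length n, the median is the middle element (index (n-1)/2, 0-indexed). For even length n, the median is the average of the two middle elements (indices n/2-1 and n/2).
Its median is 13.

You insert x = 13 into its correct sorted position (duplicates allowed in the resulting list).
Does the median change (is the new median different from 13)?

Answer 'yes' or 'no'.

Answer: no

Derivation:
Old median = 13
Insert x = 13
New median = 13
Changed? no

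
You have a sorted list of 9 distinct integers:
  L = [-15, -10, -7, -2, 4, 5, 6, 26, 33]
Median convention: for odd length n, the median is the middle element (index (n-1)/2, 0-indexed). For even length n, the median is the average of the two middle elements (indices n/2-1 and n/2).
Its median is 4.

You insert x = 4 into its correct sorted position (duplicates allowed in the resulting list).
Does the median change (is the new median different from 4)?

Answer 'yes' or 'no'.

Answer: no

Derivation:
Old median = 4
Insert x = 4
New median = 4
Changed? no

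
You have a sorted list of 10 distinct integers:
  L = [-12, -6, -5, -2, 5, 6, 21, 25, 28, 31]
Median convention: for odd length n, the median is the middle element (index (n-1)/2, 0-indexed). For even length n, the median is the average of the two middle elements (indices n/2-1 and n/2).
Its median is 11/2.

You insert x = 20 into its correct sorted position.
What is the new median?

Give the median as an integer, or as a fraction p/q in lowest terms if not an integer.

Old list (sorted, length 10): [-12, -6, -5, -2, 5, 6, 21, 25, 28, 31]
Old median = 11/2
Insert x = 20
Old length even (10). Middle pair: indices 4,5 = 5,6.
New length odd (11). New median = single middle element.
x = 20: 6 elements are < x, 4 elements are > x.
New sorted list: [-12, -6, -5, -2, 5, 6, 20, 21, 25, 28, 31]
New median = 6

Answer: 6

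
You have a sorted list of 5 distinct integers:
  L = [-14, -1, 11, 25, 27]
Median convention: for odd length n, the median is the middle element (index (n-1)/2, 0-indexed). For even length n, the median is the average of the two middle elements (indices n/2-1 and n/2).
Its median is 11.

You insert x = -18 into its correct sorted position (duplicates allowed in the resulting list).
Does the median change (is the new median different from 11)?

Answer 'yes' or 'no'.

Old median = 11
Insert x = -18
New median = 5
Changed? yes

Answer: yes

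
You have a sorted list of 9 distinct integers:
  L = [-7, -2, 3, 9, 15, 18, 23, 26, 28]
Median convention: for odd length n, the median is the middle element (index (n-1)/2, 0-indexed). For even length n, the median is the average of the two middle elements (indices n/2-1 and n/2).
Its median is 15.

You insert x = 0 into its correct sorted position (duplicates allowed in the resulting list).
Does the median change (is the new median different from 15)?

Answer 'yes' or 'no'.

Answer: yes

Derivation:
Old median = 15
Insert x = 0
New median = 12
Changed? yes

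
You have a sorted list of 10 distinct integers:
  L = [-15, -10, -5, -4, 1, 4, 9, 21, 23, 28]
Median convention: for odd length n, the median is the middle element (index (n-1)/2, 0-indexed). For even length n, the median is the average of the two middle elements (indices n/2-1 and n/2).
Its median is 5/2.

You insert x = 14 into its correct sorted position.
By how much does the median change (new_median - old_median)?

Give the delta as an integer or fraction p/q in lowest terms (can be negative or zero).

Old median = 5/2
After inserting x = 14: new sorted = [-15, -10, -5, -4, 1, 4, 9, 14, 21, 23, 28]
New median = 4
Delta = 4 - 5/2 = 3/2

Answer: 3/2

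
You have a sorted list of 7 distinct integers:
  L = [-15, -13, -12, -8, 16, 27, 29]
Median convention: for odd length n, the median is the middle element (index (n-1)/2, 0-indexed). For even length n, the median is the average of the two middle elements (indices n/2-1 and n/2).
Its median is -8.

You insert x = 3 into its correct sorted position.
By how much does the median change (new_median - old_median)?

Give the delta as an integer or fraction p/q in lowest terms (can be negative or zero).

Answer: 11/2

Derivation:
Old median = -8
After inserting x = 3: new sorted = [-15, -13, -12, -8, 3, 16, 27, 29]
New median = -5/2
Delta = -5/2 - -8 = 11/2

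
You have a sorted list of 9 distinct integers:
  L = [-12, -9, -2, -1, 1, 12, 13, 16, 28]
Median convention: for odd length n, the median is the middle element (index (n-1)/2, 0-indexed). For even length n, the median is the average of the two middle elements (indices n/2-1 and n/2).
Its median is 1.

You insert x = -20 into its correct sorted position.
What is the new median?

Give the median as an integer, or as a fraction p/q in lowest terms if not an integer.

Answer: 0

Derivation:
Old list (sorted, length 9): [-12, -9, -2, -1, 1, 12, 13, 16, 28]
Old median = 1
Insert x = -20
Old length odd (9). Middle was index 4 = 1.
New length even (10). New median = avg of two middle elements.
x = -20: 0 elements are < x, 9 elements are > x.
New sorted list: [-20, -12, -9, -2, -1, 1, 12, 13, 16, 28]
New median = 0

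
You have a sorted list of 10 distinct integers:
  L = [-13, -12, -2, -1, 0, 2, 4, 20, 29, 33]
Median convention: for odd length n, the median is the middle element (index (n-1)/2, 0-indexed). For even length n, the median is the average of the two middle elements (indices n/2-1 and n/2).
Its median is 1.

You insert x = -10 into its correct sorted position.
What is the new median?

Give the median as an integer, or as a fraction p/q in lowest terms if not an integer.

Answer: 0

Derivation:
Old list (sorted, length 10): [-13, -12, -2, -1, 0, 2, 4, 20, 29, 33]
Old median = 1
Insert x = -10
Old length even (10). Middle pair: indices 4,5 = 0,2.
New length odd (11). New median = single middle element.
x = -10: 2 elements are < x, 8 elements are > x.
New sorted list: [-13, -12, -10, -2, -1, 0, 2, 4, 20, 29, 33]
New median = 0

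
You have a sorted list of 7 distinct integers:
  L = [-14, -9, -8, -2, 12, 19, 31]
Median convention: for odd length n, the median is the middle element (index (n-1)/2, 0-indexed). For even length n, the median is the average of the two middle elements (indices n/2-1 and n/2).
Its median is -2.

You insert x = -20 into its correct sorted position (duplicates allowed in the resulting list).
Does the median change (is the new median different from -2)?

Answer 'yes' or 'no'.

Old median = -2
Insert x = -20
New median = -5
Changed? yes

Answer: yes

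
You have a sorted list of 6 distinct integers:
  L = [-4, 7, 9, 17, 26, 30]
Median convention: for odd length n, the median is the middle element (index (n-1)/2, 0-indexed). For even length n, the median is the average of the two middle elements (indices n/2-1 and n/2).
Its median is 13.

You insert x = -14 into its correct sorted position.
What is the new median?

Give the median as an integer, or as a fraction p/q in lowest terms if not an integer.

Answer: 9

Derivation:
Old list (sorted, length 6): [-4, 7, 9, 17, 26, 30]
Old median = 13
Insert x = -14
Old length even (6). Middle pair: indices 2,3 = 9,17.
New length odd (7). New median = single middle element.
x = -14: 0 elements are < x, 6 elements are > x.
New sorted list: [-14, -4, 7, 9, 17, 26, 30]
New median = 9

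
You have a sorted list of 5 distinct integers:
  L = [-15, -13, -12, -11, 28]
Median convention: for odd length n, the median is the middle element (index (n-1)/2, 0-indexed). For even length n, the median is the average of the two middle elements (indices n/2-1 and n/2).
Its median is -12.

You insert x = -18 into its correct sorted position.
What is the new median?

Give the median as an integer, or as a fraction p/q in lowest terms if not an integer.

Answer: -25/2

Derivation:
Old list (sorted, length 5): [-15, -13, -12, -11, 28]
Old median = -12
Insert x = -18
Old length odd (5). Middle was index 2 = -12.
New length even (6). New median = avg of two middle elements.
x = -18: 0 elements are < x, 5 elements are > x.
New sorted list: [-18, -15, -13, -12, -11, 28]
New median = -25/2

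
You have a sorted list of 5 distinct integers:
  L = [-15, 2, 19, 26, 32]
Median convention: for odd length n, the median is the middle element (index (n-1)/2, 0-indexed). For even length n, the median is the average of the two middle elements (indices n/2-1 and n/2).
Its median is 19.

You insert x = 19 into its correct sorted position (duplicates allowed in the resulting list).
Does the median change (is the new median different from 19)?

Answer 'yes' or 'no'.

Answer: no

Derivation:
Old median = 19
Insert x = 19
New median = 19
Changed? no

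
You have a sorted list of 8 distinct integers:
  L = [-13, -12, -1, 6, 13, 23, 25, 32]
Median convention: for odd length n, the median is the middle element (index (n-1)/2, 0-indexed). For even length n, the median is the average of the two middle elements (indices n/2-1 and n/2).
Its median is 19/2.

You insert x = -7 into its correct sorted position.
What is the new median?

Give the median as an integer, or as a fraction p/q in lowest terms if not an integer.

Old list (sorted, length 8): [-13, -12, -1, 6, 13, 23, 25, 32]
Old median = 19/2
Insert x = -7
Old length even (8). Middle pair: indices 3,4 = 6,13.
New length odd (9). New median = single middle element.
x = -7: 2 elements are < x, 6 elements are > x.
New sorted list: [-13, -12, -7, -1, 6, 13, 23, 25, 32]
New median = 6

Answer: 6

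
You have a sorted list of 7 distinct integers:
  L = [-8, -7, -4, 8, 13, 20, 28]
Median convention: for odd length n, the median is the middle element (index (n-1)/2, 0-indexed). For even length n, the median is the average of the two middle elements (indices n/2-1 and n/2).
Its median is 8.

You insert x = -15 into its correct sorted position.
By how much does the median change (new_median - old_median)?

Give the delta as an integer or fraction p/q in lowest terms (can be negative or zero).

Old median = 8
After inserting x = -15: new sorted = [-15, -8, -7, -4, 8, 13, 20, 28]
New median = 2
Delta = 2 - 8 = -6

Answer: -6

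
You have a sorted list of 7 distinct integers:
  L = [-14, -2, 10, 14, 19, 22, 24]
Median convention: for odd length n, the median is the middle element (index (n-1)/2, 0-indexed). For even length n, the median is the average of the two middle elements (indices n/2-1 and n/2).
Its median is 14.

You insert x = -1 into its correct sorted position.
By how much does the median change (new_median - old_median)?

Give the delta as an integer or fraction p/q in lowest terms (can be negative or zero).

Old median = 14
After inserting x = -1: new sorted = [-14, -2, -1, 10, 14, 19, 22, 24]
New median = 12
Delta = 12 - 14 = -2

Answer: -2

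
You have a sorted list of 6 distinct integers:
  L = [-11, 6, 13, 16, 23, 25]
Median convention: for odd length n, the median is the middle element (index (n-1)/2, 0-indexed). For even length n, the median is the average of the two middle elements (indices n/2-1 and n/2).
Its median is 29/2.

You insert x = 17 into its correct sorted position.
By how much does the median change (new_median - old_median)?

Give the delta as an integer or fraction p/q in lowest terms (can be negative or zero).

Old median = 29/2
After inserting x = 17: new sorted = [-11, 6, 13, 16, 17, 23, 25]
New median = 16
Delta = 16 - 29/2 = 3/2

Answer: 3/2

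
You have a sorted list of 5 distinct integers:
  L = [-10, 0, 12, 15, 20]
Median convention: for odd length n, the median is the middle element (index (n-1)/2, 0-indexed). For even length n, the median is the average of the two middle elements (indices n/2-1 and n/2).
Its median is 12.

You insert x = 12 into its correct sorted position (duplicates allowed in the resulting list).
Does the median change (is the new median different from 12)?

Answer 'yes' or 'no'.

Answer: no

Derivation:
Old median = 12
Insert x = 12
New median = 12
Changed? no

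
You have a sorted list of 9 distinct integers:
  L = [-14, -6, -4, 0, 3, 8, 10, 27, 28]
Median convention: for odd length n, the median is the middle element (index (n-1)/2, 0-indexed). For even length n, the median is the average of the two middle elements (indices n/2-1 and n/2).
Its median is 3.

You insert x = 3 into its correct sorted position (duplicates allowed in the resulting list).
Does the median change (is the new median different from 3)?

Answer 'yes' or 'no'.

Old median = 3
Insert x = 3
New median = 3
Changed? no

Answer: no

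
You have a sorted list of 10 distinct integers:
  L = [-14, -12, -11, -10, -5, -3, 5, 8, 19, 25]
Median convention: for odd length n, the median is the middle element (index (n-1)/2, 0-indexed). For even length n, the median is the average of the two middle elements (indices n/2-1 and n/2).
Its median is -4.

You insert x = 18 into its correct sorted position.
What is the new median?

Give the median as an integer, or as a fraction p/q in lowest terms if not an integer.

Old list (sorted, length 10): [-14, -12, -11, -10, -5, -3, 5, 8, 19, 25]
Old median = -4
Insert x = 18
Old length even (10). Middle pair: indices 4,5 = -5,-3.
New length odd (11). New median = single middle element.
x = 18: 8 elements are < x, 2 elements are > x.
New sorted list: [-14, -12, -11, -10, -5, -3, 5, 8, 18, 19, 25]
New median = -3

Answer: -3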